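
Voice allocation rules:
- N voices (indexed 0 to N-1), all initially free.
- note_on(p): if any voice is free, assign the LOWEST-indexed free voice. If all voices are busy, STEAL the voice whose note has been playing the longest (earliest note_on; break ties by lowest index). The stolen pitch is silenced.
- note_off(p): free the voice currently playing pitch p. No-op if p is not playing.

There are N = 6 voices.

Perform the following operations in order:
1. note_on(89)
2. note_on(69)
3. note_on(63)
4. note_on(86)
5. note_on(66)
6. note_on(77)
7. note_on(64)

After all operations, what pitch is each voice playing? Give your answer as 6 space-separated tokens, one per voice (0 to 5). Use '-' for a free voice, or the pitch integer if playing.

Answer: 64 69 63 86 66 77

Derivation:
Op 1: note_on(89): voice 0 is free -> assigned | voices=[89 - - - - -]
Op 2: note_on(69): voice 1 is free -> assigned | voices=[89 69 - - - -]
Op 3: note_on(63): voice 2 is free -> assigned | voices=[89 69 63 - - -]
Op 4: note_on(86): voice 3 is free -> assigned | voices=[89 69 63 86 - -]
Op 5: note_on(66): voice 4 is free -> assigned | voices=[89 69 63 86 66 -]
Op 6: note_on(77): voice 5 is free -> assigned | voices=[89 69 63 86 66 77]
Op 7: note_on(64): all voices busy, STEAL voice 0 (pitch 89, oldest) -> assign | voices=[64 69 63 86 66 77]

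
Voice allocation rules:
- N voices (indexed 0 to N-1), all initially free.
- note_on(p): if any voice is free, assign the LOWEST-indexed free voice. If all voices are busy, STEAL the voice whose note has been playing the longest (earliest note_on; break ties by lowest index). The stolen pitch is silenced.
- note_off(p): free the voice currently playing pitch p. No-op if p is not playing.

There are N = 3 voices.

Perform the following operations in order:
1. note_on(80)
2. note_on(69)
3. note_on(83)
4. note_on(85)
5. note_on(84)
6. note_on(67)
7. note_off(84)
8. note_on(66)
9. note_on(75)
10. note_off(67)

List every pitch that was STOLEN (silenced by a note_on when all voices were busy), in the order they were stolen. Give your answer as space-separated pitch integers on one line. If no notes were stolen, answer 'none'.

Op 1: note_on(80): voice 0 is free -> assigned | voices=[80 - -]
Op 2: note_on(69): voice 1 is free -> assigned | voices=[80 69 -]
Op 3: note_on(83): voice 2 is free -> assigned | voices=[80 69 83]
Op 4: note_on(85): all voices busy, STEAL voice 0 (pitch 80, oldest) -> assign | voices=[85 69 83]
Op 5: note_on(84): all voices busy, STEAL voice 1 (pitch 69, oldest) -> assign | voices=[85 84 83]
Op 6: note_on(67): all voices busy, STEAL voice 2 (pitch 83, oldest) -> assign | voices=[85 84 67]
Op 7: note_off(84): free voice 1 | voices=[85 - 67]
Op 8: note_on(66): voice 1 is free -> assigned | voices=[85 66 67]
Op 9: note_on(75): all voices busy, STEAL voice 0 (pitch 85, oldest) -> assign | voices=[75 66 67]
Op 10: note_off(67): free voice 2 | voices=[75 66 -]

Answer: 80 69 83 85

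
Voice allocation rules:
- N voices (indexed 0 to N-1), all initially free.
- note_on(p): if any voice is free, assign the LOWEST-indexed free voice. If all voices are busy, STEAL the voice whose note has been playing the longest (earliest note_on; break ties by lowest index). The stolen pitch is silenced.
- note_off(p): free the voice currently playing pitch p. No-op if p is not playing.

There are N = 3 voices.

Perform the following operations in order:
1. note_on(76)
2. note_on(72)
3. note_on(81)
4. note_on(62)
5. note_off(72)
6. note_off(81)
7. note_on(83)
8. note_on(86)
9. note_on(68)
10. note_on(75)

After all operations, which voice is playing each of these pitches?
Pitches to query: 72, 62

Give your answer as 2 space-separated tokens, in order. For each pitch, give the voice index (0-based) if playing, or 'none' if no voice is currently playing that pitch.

Op 1: note_on(76): voice 0 is free -> assigned | voices=[76 - -]
Op 2: note_on(72): voice 1 is free -> assigned | voices=[76 72 -]
Op 3: note_on(81): voice 2 is free -> assigned | voices=[76 72 81]
Op 4: note_on(62): all voices busy, STEAL voice 0 (pitch 76, oldest) -> assign | voices=[62 72 81]
Op 5: note_off(72): free voice 1 | voices=[62 - 81]
Op 6: note_off(81): free voice 2 | voices=[62 - -]
Op 7: note_on(83): voice 1 is free -> assigned | voices=[62 83 -]
Op 8: note_on(86): voice 2 is free -> assigned | voices=[62 83 86]
Op 9: note_on(68): all voices busy, STEAL voice 0 (pitch 62, oldest) -> assign | voices=[68 83 86]
Op 10: note_on(75): all voices busy, STEAL voice 1 (pitch 83, oldest) -> assign | voices=[68 75 86]

Answer: none none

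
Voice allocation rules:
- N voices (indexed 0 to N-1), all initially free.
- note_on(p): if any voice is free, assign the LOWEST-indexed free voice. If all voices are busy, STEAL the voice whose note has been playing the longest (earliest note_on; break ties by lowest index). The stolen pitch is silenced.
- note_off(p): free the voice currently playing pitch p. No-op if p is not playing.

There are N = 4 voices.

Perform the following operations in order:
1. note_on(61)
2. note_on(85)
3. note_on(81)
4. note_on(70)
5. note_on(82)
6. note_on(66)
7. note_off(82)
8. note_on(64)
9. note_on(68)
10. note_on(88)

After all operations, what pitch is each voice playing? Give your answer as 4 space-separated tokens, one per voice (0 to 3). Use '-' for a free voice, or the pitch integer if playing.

Answer: 64 66 68 88

Derivation:
Op 1: note_on(61): voice 0 is free -> assigned | voices=[61 - - -]
Op 2: note_on(85): voice 1 is free -> assigned | voices=[61 85 - -]
Op 3: note_on(81): voice 2 is free -> assigned | voices=[61 85 81 -]
Op 4: note_on(70): voice 3 is free -> assigned | voices=[61 85 81 70]
Op 5: note_on(82): all voices busy, STEAL voice 0 (pitch 61, oldest) -> assign | voices=[82 85 81 70]
Op 6: note_on(66): all voices busy, STEAL voice 1 (pitch 85, oldest) -> assign | voices=[82 66 81 70]
Op 7: note_off(82): free voice 0 | voices=[- 66 81 70]
Op 8: note_on(64): voice 0 is free -> assigned | voices=[64 66 81 70]
Op 9: note_on(68): all voices busy, STEAL voice 2 (pitch 81, oldest) -> assign | voices=[64 66 68 70]
Op 10: note_on(88): all voices busy, STEAL voice 3 (pitch 70, oldest) -> assign | voices=[64 66 68 88]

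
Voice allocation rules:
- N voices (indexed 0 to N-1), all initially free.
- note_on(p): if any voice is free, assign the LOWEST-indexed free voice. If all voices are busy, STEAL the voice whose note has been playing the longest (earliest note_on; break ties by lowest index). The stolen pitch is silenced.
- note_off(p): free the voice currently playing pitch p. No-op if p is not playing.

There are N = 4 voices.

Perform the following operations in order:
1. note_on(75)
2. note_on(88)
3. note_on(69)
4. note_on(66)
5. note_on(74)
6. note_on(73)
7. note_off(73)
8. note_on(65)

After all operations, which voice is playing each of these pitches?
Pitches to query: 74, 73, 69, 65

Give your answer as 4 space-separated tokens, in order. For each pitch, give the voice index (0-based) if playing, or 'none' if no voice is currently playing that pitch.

Op 1: note_on(75): voice 0 is free -> assigned | voices=[75 - - -]
Op 2: note_on(88): voice 1 is free -> assigned | voices=[75 88 - -]
Op 3: note_on(69): voice 2 is free -> assigned | voices=[75 88 69 -]
Op 4: note_on(66): voice 3 is free -> assigned | voices=[75 88 69 66]
Op 5: note_on(74): all voices busy, STEAL voice 0 (pitch 75, oldest) -> assign | voices=[74 88 69 66]
Op 6: note_on(73): all voices busy, STEAL voice 1 (pitch 88, oldest) -> assign | voices=[74 73 69 66]
Op 7: note_off(73): free voice 1 | voices=[74 - 69 66]
Op 8: note_on(65): voice 1 is free -> assigned | voices=[74 65 69 66]

Answer: 0 none 2 1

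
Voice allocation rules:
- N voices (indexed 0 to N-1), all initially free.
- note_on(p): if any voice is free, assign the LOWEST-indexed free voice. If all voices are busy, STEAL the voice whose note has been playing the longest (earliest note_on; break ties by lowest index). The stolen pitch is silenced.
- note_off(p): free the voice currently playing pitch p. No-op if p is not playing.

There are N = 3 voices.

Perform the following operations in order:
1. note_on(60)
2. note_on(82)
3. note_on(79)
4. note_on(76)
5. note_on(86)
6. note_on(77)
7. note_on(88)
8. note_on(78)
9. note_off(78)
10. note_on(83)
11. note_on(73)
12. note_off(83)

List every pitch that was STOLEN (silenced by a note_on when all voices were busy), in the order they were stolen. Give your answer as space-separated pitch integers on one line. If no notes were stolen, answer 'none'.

Op 1: note_on(60): voice 0 is free -> assigned | voices=[60 - -]
Op 2: note_on(82): voice 1 is free -> assigned | voices=[60 82 -]
Op 3: note_on(79): voice 2 is free -> assigned | voices=[60 82 79]
Op 4: note_on(76): all voices busy, STEAL voice 0 (pitch 60, oldest) -> assign | voices=[76 82 79]
Op 5: note_on(86): all voices busy, STEAL voice 1 (pitch 82, oldest) -> assign | voices=[76 86 79]
Op 6: note_on(77): all voices busy, STEAL voice 2 (pitch 79, oldest) -> assign | voices=[76 86 77]
Op 7: note_on(88): all voices busy, STEAL voice 0 (pitch 76, oldest) -> assign | voices=[88 86 77]
Op 8: note_on(78): all voices busy, STEAL voice 1 (pitch 86, oldest) -> assign | voices=[88 78 77]
Op 9: note_off(78): free voice 1 | voices=[88 - 77]
Op 10: note_on(83): voice 1 is free -> assigned | voices=[88 83 77]
Op 11: note_on(73): all voices busy, STEAL voice 2 (pitch 77, oldest) -> assign | voices=[88 83 73]
Op 12: note_off(83): free voice 1 | voices=[88 - 73]

Answer: 60 82 79 76 86 77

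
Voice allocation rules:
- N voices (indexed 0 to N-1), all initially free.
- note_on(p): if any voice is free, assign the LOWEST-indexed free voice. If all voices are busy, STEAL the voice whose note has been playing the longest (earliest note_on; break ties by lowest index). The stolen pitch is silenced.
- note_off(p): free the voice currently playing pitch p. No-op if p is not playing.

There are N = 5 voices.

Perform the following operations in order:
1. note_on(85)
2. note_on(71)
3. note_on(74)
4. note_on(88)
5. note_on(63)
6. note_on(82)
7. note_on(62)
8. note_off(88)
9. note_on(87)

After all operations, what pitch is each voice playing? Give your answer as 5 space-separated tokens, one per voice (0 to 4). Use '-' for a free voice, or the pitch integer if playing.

Op 1: note_on(85): voice 0 is free -> assigned | voices=[85 - - - -]
Op 2: note_on(71): voice 1 is free -> assigned | voices=[85 71 - - -]
Op 3: note_on(74): voice 2 is free -> assigned | voices=[85 71 74 - -]
Op 4: note_on(88): voice 3 is free -> assigned | voices=[85 71 74 88 -]
Op 5: note_on(63): voice 4 is free -> assigned | voices=[85 71 74 88 63]
Op 6: note_on(82): all voices busy, STEAL voice 0 (pitch 85, oldest) -> assign | voices=[82 71 74 88 63]
Op 7: note_on(62): all voices busy, STEAL voice 1 (pitch 71, oldest) -> assign | voices=[82 62 74 88 63]
Op 8: note_off(88): free voice 3 | voices=[82 62 74 - 63]
Op 9: note_on(87): voice 3 is free -> assigned | voices=[82 62 74 87 63]

Answer: 82 62 74 87 63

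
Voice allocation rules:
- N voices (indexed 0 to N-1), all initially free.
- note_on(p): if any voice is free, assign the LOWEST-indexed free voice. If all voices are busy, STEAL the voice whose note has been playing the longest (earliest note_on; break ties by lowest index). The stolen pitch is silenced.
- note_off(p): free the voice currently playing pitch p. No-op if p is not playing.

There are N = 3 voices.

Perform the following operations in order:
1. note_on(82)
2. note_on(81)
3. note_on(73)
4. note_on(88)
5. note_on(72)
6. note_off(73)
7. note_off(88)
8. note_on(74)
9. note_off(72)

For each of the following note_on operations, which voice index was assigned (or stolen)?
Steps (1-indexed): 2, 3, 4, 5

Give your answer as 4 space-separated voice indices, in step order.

Op 1: note_on(82): voice 0 is free -> assigned | voices=[82 - -]
Op 2: note_on(81): voice 1 is free -> assigned | voices=[82 81 -]
Op 3: note_on(73): voice 2 is free -> assigned | voices=[82 81 73]
Op 4: note_on(88): all voices busy, STEAL voice 0 (pitch 82, oldest) -> assign | voices=[88 81 73]
Op 5: note_on(72): all voices busy, STEAL voice 1 (pitch 81, oldest) -> assign | voices=[88 72 73]
Op 6: note_off(73): free voice 2 | voices=[88 72 -]
Op 7: note_off(88): free voice 0 | voices=[- 72 -]
Op 8: note_on(74): voice 0 is free -> assigned | voices=[74 72 -]
Op 9: note_off(72): free voice 1 | voices=[74 - -]

Answer: 1 2 0 1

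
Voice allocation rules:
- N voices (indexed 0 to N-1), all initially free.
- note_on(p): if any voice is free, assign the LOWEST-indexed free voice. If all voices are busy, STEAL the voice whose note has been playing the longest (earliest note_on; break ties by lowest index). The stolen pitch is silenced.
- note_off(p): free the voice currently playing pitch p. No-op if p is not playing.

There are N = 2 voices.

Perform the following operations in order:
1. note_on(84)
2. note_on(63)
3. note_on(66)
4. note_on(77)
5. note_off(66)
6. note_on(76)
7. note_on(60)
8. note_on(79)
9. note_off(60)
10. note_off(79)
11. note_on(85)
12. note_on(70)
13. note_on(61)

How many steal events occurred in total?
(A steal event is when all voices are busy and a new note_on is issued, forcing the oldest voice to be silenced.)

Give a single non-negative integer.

Answer: 5

Derivation:
Op 1: note_on(84): voice 0 is free -> assigned | voices=[84 -]
Op 2: note_on(63): voice 1 is free -> assigned | voices=[84 63]
Op 3: note_on(66): all voices busy, STEAL voice 0 (pitch 84, oldest) -> assign | voices=[66 63]
Op 4: note_on(77): all voices busy, STEAL voice 1 (pitch 63, oldest) -> assign | voices=[66 77]
Op 5: note_off(66): free voice 0 | voices=[- 77]
Op 6: note_on(76): voice 0 is free -> assigned | voices=[76 77]
Op 7: note_on(60): all voices busy, STEAL voice 1 (pitch 77, oldest) -> assign | voices=[76 60]
Op 8: note_on(79): all voices busy, STEAL voice 0 (pitch 76, oldest) -> assign | voices=[79 60]
Op 9: note_off(60): free voice 1 | voices=[79 -]
Op 10: note_off(79): free voice 0 | voices=[- -]
Op 11: note_on(85): voice 0 is free -> assigned | voices=[85 -]
Op 12: note_on(70): voice 1 is free -> assigned | voices=[85 70]
Op 13: note_on(61): all voices busy, STEAL voice 0 (pitch 85, oldest) -> assign | voices=[61 70]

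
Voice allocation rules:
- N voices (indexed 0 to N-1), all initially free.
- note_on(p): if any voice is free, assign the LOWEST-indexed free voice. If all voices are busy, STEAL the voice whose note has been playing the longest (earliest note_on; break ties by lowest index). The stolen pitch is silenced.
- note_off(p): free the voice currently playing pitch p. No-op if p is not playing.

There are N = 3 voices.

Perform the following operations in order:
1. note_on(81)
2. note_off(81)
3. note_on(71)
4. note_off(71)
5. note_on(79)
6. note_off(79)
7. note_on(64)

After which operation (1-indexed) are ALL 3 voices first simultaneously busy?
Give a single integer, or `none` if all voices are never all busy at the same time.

Op 1: note_on(81): voice 0 is free -> assigned | voices=[81 - -]
Op 2: note_off(81): free voice 0 | voices=[- - -]
Op 3: note_on(71): voice 0 is free -> assigned | voices=[71 - -]
Op 4: note_off(71): free voice 0 | voices=[- - -]
Op 5: note_on(79): voice 0 is free -> assigned | voices=[79 - -]
Op 6: note_off(79): free voice 0 | voices=[- - -]
Op 7: note_on(64): voice 0 is free -> assigned | voices=[64 - -]

Answer: none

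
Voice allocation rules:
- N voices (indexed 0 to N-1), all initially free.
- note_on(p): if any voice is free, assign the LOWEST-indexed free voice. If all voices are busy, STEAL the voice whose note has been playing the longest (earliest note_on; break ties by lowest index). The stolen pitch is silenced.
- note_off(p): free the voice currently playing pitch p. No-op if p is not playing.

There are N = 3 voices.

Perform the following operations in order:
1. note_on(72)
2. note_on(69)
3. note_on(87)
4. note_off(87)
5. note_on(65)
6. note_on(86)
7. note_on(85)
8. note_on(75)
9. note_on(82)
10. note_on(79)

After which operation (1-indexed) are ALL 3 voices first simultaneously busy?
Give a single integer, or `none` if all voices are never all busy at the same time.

Answer: 3

Derivation:
Op 1: note_on(72): voice 0 is free -> assigned | voices=[72 - -]
Op 2: note_on(69): voice 1 is free -> assigned | voices=[72 69 -]
Op 3: note_on(87): voice 2 is free -> assigned | voices=[72 69 87]
Op 4: note_off(87): free voice 2 | voices=[72 69 -]
Op 5: note_on(65): voice 2 is free -> assigned | voices=[72 69 65]
Op 6: note_on(86): all voices busy, STEAL voice 0 (pitch 72, oldest) -> assign | voices=[86 69 65]
Op 7: note_on(85): all voices busy, STEAL voice 1 (pitch 69, oldest) -> assign | voices=[86 85 65]
Op 8: note_on(75): all voices busy, STEAL voice 2 (pitch 65, oldest) -> assign | voices=[86 85 75]
Op 9: note_on(82): all voices busy, STEAL voice 0 (pitch 86, oldest) -> assign | voices=[82 85 75]
Op 10: note_on(79): all voices busy, STEAL voice 1 (pitch 85, oldest) -> assign | voices=[82 79 75]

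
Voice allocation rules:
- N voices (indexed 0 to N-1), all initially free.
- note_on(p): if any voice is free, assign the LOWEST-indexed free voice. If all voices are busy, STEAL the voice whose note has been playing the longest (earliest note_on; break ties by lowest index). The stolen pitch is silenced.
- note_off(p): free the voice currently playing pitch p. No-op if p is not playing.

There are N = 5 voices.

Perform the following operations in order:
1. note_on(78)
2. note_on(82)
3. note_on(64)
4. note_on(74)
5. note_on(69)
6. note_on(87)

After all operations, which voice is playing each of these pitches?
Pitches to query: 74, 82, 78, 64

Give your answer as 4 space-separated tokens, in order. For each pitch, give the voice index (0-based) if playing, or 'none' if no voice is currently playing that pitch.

Answer: 3 1 none 2

Derivation:
Op 1: note_on(78): voice 0 is free -> assigned | voices=[78 - - - -]
Op 2: note_on(82): voice 1 is free -> assigned | voices=[78 82 - - -]
Op 3: note_on(64): voice 2 is free -> assigned | voices=[78 82 64 - -]
Op 4: note_on(74): voice 3 is free -> assigned | voices=[78 82 64 74 -]
Op 5: note_on(69): voice 4 is free -> assigned | voices=[78 82 64 74 69]
Op 6: note_on(87): all voices busy, STEAL voice 0 (pitch 78, oldest) -> assign | voices=[87 82 64 74 69]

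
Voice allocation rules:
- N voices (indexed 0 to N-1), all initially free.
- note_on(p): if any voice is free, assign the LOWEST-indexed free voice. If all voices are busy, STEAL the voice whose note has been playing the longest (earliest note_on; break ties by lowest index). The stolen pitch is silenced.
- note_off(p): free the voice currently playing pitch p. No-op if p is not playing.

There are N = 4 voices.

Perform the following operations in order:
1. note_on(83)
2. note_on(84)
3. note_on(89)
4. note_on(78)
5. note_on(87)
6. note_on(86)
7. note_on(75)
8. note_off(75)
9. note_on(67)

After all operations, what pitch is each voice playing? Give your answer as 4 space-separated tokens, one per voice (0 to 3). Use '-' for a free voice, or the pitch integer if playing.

Answer: 87 86 67 78

Derivation:
Op 1: note_on(83): voice 0 is free -> assigned | voices=[83 - - -]
Op 2: note_on(84): voice 1 is free -> assigned | voices=[83 84 - -]
Op 3: note_on(89): voice 2 is free -> assigned | voices=[83 84 89 -]
Op 4: note_on(78): voice 3 is free -> assigned | voices=[83 84 89 78]
Op 5: note_on(87): all voices busy, STEAL voice 0 (pitch 83, oldest) -> assign | voices=[87 84 89 78]
Op 6: note_on(86): all voices busy, STEAL voice 1 (pitch 84, oldest) -> assign | voices=[87 86 89 78]
Op 7: note_on(75): all voices busy, STEAL voice 2 (pitch 89, oldest) -> assign | voices=[87 86 75 78]
Op 8: note_off(75): free voice 2 | voices=[87 86 - 78]
Op 9: note_on(67): voice 2 is free -> assigned | voices=[87 86 67 78]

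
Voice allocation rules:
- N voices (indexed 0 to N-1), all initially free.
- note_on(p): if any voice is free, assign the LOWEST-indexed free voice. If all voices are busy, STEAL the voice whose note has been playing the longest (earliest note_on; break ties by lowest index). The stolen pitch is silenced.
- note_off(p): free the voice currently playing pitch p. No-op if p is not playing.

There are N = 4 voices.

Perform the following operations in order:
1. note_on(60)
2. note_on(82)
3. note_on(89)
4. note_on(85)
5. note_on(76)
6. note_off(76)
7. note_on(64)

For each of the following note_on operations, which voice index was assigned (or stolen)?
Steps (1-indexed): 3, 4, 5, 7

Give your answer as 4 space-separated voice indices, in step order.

Answer: 2 3 0 0

Derivation:
Op 1: note_on(60): voice 0 is free -> assigned | voices=[60 - - -]
Op 2: note_on(82): voice 1 is free -> assigned | voices=[60 82 - -]
Op 3: note_on(89): voice 2 is free -> assigned | voices=[60 82 89 -]
Op 4: note_on(85): voice 3 is free -> assigned | voices=[60 82 89 85]
Op 5: note_on(76): all voices busy, STEAL voice 0 (pitch 60, oldest) -> assign | voices=[76 82 89 85]
Op 6: note_off(76): free voice 0 | voices=[- 82 89 85]
Op 7: note_on(64): voice 0 is free -> assigned | voices=[64 82 89 85]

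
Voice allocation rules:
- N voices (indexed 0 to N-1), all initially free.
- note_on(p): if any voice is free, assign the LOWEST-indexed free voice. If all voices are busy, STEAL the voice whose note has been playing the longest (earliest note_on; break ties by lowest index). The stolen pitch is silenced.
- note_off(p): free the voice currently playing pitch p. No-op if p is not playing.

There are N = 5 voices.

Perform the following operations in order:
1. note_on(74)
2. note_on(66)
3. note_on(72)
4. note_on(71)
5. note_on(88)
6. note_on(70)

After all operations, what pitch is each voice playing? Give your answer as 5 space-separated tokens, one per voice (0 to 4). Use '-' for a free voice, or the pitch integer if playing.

Answer: 70 66 72 71 88

Derivation:
Op 1: note_on(74): voice 0 is free -> assigned | voices=[74 - - - -]
Op 2: note_on(66): voice 1 is free -> assigned | voices=[74 66 - - -]
Op 3: note_on(72): voice 2 is free -> assigned | voices=[74 66 72 - -]
Op 4: note_on(71): voice 3 is free -> assigned | voices=[74 66 72 71 -]
Op 5: note_on(88): voice 4 is free -> assigned | voices=[74 66 72 71 88]
Op 6: note_on(70): all voices busy, STEAL voice 0 (pitch 74, oldest) -> assign | voices=[70 66 72 71 88]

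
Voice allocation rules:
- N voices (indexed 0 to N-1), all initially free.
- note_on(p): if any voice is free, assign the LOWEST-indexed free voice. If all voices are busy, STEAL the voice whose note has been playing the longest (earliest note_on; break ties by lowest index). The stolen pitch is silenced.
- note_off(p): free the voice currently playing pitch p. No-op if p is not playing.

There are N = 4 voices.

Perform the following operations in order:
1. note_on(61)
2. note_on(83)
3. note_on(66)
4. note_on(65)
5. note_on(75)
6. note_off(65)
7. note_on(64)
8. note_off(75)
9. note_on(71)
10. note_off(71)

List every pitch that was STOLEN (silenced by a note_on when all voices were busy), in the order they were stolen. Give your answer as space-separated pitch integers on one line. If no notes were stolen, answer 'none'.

Op 1: note_on(61): voice 0 is free -> assigned | voices=[61 - - -]
Op 2: note_on(83): voice 1 is free -> assigned | voices=[61 83 - -]
Op 3: note_on(66): voice 2 is free -> assigned | voices=[61 83 66 -]
Op 4: note_on(65): voice 3 is free -> assigned | voices=[61 83 66 65]
Op 5: note_on(75): all voices busy, STEAL voice 0 (pitch 61, oldest) -> assign | voices=[75 83 66 65]
Op 6: note_off(65): free voice 3 | voices=[75 83 66 -]
Op 7: note_on(64): voice 3 is free -> assigned | voices=[75 83 66 64]
Op 8: note_off(75): free voice 0 | voices=[- 83 66 64]
Op 9: note_on(71): voice 0 is free -> assigned | voices=[71 83 66 64]
Op 10: note_off(71): free voice 0 | voices=[- 83 66 64]

Answer: 61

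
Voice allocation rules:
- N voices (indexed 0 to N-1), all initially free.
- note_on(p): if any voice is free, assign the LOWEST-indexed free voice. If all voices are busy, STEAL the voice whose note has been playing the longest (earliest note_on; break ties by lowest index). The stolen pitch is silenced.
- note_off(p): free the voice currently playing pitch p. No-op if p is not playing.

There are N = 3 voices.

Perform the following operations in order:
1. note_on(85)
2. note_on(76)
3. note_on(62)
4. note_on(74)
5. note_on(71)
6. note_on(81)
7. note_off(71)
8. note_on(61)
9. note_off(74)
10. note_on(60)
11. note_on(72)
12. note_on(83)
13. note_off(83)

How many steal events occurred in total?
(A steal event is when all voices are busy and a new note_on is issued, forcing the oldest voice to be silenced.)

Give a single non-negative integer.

Op 1: note_on(85): voice 0 is free -> assigned | voices=[85 - -]
Op 2: note_on(76): voice 1 is free -> assigned | voices=[85 76 -]
Op 3: note_on(62): voice 2 is free -> assigned | voices=[85 76 62]
Op 4: note_on(74): all voices busy, STEAL voice 0 (pitch 85, oldest) -> assign | voices=[74 76 62]
Op 5: note_on(71): all voices busy, STEAL voice 1 (pitch 76, oldest) -> assign | voices=[74 71 62]
Op 6: note_on(81): all voices busy, STEAL voice 2 (pitch 62, oldest) -> assign | voices=[74 71 81]
Op 7: note_off(71): free voice 1 | voices=[74 - 81]
Op 8: note_on(61): voice 1 is free -> assigned | voices=[74 61 81]
Op 9: note_off(74): free voice 0 | voices=[- 61 81]
Op 10: note_on(60): voice 0 is free -> assigned | voices=[60 61 81]
Op 11: note_on(72): all voices busy, STEAL voice 2 (pitch 81, oldest) -> assign | voices=[60 61 72]
Op 12: note_on(83): all voices busy, STEAL voice 1 (pitch 61, oldest) -> assign | voices=[60 83 72]
Op 13: note_off(83): free voice 1 | voices=[60 - 72]

Answer: 5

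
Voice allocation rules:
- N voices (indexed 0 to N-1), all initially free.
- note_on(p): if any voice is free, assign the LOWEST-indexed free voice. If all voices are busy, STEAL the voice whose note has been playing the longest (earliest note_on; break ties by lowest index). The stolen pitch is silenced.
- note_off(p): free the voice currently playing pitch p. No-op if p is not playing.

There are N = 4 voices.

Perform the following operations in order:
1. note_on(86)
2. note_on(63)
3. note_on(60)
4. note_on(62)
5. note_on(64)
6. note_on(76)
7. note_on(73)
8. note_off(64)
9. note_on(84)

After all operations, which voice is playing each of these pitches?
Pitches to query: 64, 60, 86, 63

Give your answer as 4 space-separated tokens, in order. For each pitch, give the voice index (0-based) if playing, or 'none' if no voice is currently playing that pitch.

Answer: none none none none

Derivation:
Op 1: note_on(86): voice 0 is free -> assigned | voices=[86 - - -]
Op 2: note_on(63): voice 1 is free -> assigned | voices=[86 63 - -]
Op 3: note_on(60): voice 2 is free -> assigned | voices=[86 63 60 -]
Op 4: note_on(62): voice 3 is free -> assigned | voices=[86 63 60 62]
Op 5: note_on(64): all voices busy, STEAL voice 0 (pitch 86, oldest) -> assign | voices=[64 63 60 62]
Op 6: note_on(76): all voices busy, STEAL voice 1 (pitch 63, oldest) -> assign | voices=[64 76 60 62]
Op 7: note_on(73): all voices busy, STEAL voice 2 (pitch 60, oldest) -> assign | voices=[64 76 73 62]
Op 8: note_off(64): free voice 0 | voices=[- 76 73 62]
Op 9: note_on(84): voice 0 is free -> assigned | voices=[84 76 73 62]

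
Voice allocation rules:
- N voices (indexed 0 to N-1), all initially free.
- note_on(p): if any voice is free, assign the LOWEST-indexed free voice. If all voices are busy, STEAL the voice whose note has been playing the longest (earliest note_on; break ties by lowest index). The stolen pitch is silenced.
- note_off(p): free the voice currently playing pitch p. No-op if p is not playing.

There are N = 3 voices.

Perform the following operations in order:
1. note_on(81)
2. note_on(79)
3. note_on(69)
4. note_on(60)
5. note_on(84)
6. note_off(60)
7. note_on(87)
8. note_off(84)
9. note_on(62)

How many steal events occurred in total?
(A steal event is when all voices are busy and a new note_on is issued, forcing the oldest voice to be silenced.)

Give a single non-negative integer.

Op 1: note_on(81): voice 0 is free -> assigned | voices=[81 - -]
Op 2: note_on(79): voice 1 is free -> assigned | voices=[81 79 -]
Op 3: note_on(69): voice 2 is free -> assigned | voices=[81 79 69]
Op 4: note_on(60): all voices busy, STEAL voice 0 (pitch 81, oldest) -> assign | voices=[60 79 69]
Op 5: note_on(84): all voices busy, STEAL voice 1 (pitch 79, oldest) -> assign | voices=[60 84 69]
Op 6: note_off(60): free voice 0 | voices=[- 84 69]
Op 7: note_on(87): voice 0 is free -> assigned | voices=[87 84 69]
Op 8: note_off(84): free voice 1 | voices=[87 - 69]
Op 9: note_on(62): voice 1 is free -> assigned | voices=[87 62 69]

Answer: 2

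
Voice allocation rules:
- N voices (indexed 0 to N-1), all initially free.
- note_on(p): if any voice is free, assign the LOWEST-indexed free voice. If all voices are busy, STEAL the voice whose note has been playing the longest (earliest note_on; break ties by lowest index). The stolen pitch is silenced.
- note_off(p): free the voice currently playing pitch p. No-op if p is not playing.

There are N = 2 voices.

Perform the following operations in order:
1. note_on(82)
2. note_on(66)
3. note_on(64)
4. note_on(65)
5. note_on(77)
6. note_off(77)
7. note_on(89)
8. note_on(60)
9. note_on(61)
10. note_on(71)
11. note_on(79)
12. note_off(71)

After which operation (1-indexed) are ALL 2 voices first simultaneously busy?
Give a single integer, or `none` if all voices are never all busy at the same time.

Answer: 2

Derivation:
Op 1: note_on(82): voice 0 is free -> assigned | voices=[82 -]
Op 2: note_on(66): voice 1 is free -> assigned | voices=[82 66]
Op 3: note_on(64): all voices busy, STEAL voice 0 (pitch 82, oldest) -> assign | voices=[64 66]
Op 4: note_on(65): all voices busy, STEAL voice 1 (pitch 66, oldest) -> assign | voices=[64 65]
Op 5: note_on(77): all voices busy, STEAL voice 0 (pitch 64, oldest) -> assign | voices=[77 65]
Op 6: note_off(77): free voice 0 | voices=[- 65]
Op 7: note_on(89): voice 0 is free -> assigned | voices=[89 65]
Op 8: note_on(60): all voices busy, STEAL voice 1 (pitch 65, oldest) -> assign | voices=[89 60]
Op 9: note_on(61): all voices busy, STEAL voice 0 (pitch 89, oldest) -> assign | voices=[61 60]
Op 10: note_on(71): all voices busy, STEAL voice 1 (pitch 60, oldest) -> assign | voices=[61 71]
Op 11: note_on(79): all voices busy, STEAL voice 0 (pitch 61, oldest) -> assign | voices=[79 71]
Op 12: note_off(71): free voice 1 | voices=[79 -]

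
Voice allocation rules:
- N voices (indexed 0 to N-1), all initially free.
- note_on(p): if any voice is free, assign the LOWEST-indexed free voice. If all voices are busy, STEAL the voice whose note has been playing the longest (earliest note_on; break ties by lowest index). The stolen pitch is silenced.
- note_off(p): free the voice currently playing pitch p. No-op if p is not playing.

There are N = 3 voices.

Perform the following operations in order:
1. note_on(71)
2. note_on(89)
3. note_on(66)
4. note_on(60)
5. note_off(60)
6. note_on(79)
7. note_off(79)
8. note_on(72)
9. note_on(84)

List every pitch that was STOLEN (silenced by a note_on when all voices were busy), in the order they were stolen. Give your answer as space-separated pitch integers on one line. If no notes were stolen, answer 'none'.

Answer: 71 89

Derivation:
Op 1: note_on(71): voice 0 is free -> assigned | voices=[71 - -]
Op 2: note_on(89): voice 1 is free -> assigned | voices=[71 89 -]
Op 3: note_on(66): voice 2 is free -> assigned | voices=[71 89 66]
Op 4: note_on(60): all voices busy, STEAL voice 0 (pitch 71, oldest) -> assign | voices=[60 89 66]
Op 5: note_off(60): free voice 0 | voices=[- 89 66]
Op 6: note_on(79): voice 0 is free -> assigned | voices=[79 89 66]
Op 7: note_off(79): free voice 0 | voices=[- 89 66]
Op 8: note_on(72): voice 0 is free -> assigned | voices=[72 89 66]
Op 9: note_on(84): all voices busy, STEAL voice 1 (pitch 89, oldest) -> assign | voices=[72 84 66]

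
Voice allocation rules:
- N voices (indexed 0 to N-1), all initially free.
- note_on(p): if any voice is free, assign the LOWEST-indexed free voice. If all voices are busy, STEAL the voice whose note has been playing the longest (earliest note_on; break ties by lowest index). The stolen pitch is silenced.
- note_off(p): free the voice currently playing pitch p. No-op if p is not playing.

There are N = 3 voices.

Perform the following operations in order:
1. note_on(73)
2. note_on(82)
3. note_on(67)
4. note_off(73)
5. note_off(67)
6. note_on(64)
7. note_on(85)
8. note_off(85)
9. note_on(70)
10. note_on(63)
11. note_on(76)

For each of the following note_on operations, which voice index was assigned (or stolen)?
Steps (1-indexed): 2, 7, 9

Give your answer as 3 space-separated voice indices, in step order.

Op 1: note_on(73): voice 0 is free -> assigned | voices=[73 - -]
Op 2: note_on(82): voice 1 is free -> assigned | voices=[73 82 -]
Op 3: note_on(67): voice 2 is free -> assigned | voices=[73 82 67]
Op 4: note_off(73): free voice 0 | voices=[- 82 67]
Op 5: note_off(67): free voice 2 | voices=[- 82 -]
Op 6: note_on(64): voice 0 is free -> assigned | voices=[64 82 -]
Op 7: note_on(85): voice 2 is free -> assigned | voices=[64 82 85]
Op 8: note_off(85): free voice 2 | voices=[64 82 -]
Op 9: note_on(70): voice 2 is free -> assigned | voices=[64 82 70]
Op 10: note_on(63): all voices busy, STEAL voice 1 (pitch 82, oldest) -> assign | voices=[64 63 70]
Op 11: note_on(76): all voices busy, STEAL voice 0 (pitch 64, oldest) -> assign | voices=[76 63 70]

Answer: 1 2 2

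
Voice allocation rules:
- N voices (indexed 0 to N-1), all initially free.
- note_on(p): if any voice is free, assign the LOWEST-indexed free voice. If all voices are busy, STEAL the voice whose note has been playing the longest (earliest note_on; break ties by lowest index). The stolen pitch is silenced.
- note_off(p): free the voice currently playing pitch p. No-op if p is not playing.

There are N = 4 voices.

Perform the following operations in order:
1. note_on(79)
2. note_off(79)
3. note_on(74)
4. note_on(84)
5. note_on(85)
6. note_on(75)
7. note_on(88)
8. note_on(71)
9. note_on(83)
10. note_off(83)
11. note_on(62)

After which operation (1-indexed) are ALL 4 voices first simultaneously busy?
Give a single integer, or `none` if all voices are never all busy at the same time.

Op 1: note_on(79): voice 0 is free -> assigned | voices=[79 - - -]
Op 2: note_off(79): free voice 0 | voices=[- - - -]
Op 3: note_on(74): voice 0 is free -> assigned | voices=[74 - - -]
Op 4: note_on(84): voice 1 is free -> assigned | voices=[74 84 - -]
Op 5: note_on(85): voice 2 is free -> assigned | voices=[74 84 85 -]
Op 6: note_on(75): voice 3 is free -> assigned | voices=[74 84 85 75]
Op 7: note_on(88): all voices busy, STEAL voice 0 (pitch 74, oldest) -> assign | voices=[88 84 85 75]
Op 8: note_on(71): all voices busy, STEAL voice 1 (pitch 84, oldest) -> assign | voices=[88 71 85 75]
Op 9: note_on(83): all voices busy, STEAL voice 2 (pitch 85, oldest) -> assign | voices=[88 71 83 75]
Op 10: note_off(83): free voice 2 | voices=[88 71 - 75]
Op 11: note_on(62): voice 2 is free -> assigned | voices=[88 71 62 75]

Answer: 6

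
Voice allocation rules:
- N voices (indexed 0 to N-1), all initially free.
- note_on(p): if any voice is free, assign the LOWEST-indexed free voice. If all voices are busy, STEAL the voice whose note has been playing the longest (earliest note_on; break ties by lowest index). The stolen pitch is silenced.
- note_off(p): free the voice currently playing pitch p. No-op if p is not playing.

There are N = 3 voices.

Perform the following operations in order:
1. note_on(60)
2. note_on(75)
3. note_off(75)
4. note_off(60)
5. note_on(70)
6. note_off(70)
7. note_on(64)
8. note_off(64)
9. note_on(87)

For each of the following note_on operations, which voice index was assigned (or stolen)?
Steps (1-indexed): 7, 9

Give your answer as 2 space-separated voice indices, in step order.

Answer: 0 0

Derivation:
Op 1: note_on(60): voice 0 is free -> assigned | voices=[60 - -]
Op 2: note_on(75): voice 1 is free -> assigned | voices=[60 75 -]
Op 3: note_off(75): free voice 1 | voices=[60 - -]
Op 4: note_off(60): free voice 0 | voices=[- - -]
Op 5: note_on(70): voice 0 is free -> assigned | voices=[70 - -]
Op 6: note_off(70): free voice 0 | voices=[- - -]
Op 7: note_on(64): voice 0 is free -> assigned | voices=[64 - -]
Op 8: note_off(64): free voice 0 | voices=[- - -]
Op 9: note_on(87): voice 0 is free -> assigned | voices=[87 - -]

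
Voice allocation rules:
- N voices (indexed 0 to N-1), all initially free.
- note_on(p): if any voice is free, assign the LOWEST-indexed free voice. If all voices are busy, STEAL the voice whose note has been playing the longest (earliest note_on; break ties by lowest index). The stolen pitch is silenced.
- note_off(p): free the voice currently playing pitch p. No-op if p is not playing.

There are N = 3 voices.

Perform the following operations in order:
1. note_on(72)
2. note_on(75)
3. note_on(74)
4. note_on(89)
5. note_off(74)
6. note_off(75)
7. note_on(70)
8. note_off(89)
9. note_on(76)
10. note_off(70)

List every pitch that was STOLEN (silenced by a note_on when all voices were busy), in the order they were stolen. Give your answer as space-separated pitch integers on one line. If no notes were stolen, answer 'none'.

Op 1: note_on(72): voice 0 is free -> assigned | voices=[72 - -]
Op 2: note_on(75): voice 1 is free -> assigned | voices=[72 75 -]
Op 3: note_on(74): voice 2 is free -> assigned | voices=[72 75 74]
Op 4: note_on(89): all voices busy, STEAL voice 0 (pitch 72, oldest) -> assign | voices=[89 75 74]
Op 5: note_off(74): free voice 2 | voices=[89 75 -]
Op 6: note_off(75): free voice 1 | voices=[89 - -]
Op 7: note_on(70): voice 1 is free -> assigned | voices=[89 70 -]
Op 8: note_off(89): free voice 0 | voices=[- 70 -]
Op 9: note_on(76): voice 0 is free -> assigned | voices=[76 70 -]
Op 10: note_off(70): free voice 1 | voices=[76 - -]

Answer: 72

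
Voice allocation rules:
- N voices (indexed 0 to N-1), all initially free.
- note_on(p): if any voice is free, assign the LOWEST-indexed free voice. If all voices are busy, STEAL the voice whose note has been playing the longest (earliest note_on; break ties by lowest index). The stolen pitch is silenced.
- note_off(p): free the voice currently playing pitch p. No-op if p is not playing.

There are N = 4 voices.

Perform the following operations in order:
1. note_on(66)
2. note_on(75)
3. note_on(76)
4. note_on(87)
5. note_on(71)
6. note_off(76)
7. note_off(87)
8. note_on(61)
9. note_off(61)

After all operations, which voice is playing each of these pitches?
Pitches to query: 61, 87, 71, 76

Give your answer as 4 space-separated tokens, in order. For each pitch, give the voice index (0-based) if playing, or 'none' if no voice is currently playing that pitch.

Op 1: note_on(66): voice 0 is free -> assigned | voices=[66 - - -]
Op 2: note_on(75): voice 1 is free -> assigned | voices=[66 75 - -]
Op 3: note_on(76): voice 2 is free -> assigned | voices=[66 75 76 -]
Op 4: note_on(87): voice 3 is free -> assigned | voices=[66 75 76 87]
Op 5: note_on(71): all voices busy, STEAL voice 0 (pitch 66, oldest) -> assign | voices=[71 75 76 87]
Op 6: note_off(76): free voice 2 | voices=[71 75 - 87]
Op 7: note_off(87): free voice 3 | voices=[71 75 - -]
Op 8: note_on(61): voice 2 is free -> assigned | voices=[71 75 61 -]
Op 9: note_off(61): free voice 2 | voices=[71 75 - -]

Answer: none none 0 none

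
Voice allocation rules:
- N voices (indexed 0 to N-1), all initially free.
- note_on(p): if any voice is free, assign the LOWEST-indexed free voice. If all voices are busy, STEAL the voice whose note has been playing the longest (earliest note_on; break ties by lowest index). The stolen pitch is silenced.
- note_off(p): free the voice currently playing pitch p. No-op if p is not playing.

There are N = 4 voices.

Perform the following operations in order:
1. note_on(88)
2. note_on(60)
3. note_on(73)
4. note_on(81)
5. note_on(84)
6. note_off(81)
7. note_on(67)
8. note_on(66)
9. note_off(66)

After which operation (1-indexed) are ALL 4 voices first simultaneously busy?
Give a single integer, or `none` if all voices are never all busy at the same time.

Answer: 4

Derivation:
Op 1: note_on(88): voice 0 is free -> assigned | voices=[88 - - -]
Op 2: note_on(60): voice 1 is free -> assigned | voices=[88 60 - -]
Op 3: note_on(73): voice 2 is free -> assigned | voices=[88 60 73 -]
Op 4: note_on(81): voice 3 is free -> assigned | voices=[88 60 73 81]
Op 5: note_on(84): all voices busy, STEAL voice 0 (pitch 88, oldest) -> assign | voices=[84 60 73 81]
Op 6: note_off(81): free voice 3 | voices=[84 60 73 -]
Op 7: note_on(67): voice 3 is free -> assigned | voices=[84 60 73 67]
Op 8: note_on(66): all voices busy, STEAL voice 1 (pitch 60, oldest) -> assign | voices=[84 66 73 67]
Op 9: note_off(66): free voice 1 | voices=[84 - 73 67]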